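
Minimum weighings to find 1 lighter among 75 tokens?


Each weighing has 3 outcomes (left heavy / balance / right heavy), so k weighings distinguish at most 3^k cases; splitting into three near-equal groups achieves this.
Need 3^k ≥ 75: 3^3 = 27 < 75 ≤ 3^4 = 81
k = ⌈log₃(75)⌉ = 4

4


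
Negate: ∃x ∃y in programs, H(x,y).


Original: ∃x ∃y H(x,y)
Rule: ¬∀→∃, ¬∃→∀, negate predicate.
Negation: ∀x ∀y ¬H(x,y)

∀x ∀y ¬H(x,y)


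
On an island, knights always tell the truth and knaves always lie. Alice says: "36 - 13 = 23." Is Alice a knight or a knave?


Statement: "36 - 13 = 23."
Actual: 36 - 13 = 23
Claimed: 23
Statement is TRUE → Alice tells the truth → Knight

Knight


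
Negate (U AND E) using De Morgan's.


De Morgan's law: ¬(P ∧ Q) ≡ ¬P ∨ ¬Q
¬(U ∧ E) = ¬U ∨ ¬E

¬U ∨ ¬E


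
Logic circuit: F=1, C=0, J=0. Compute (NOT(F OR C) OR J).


F OR C = 1
NOT(1) = 0
0 OR 0 = 0

0


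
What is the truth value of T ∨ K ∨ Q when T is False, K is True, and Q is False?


T = False, K = True, Q = False
Step 1: T ∨ K = False OR True = True
Step 2: True ∨ Q = True OR False = True
OR is true when at least one operand is true.

True


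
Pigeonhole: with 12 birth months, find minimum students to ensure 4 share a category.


Pigeonhole: to guarantee k in one of n categories, need (k-1)×n + 1.
k = 4, n = 12
Minimum = (4-1) × 12 + 1 = 3 × 12 + 1

37


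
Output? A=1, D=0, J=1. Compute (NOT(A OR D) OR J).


A OR D = 1
NOT(1) = 0
0 OR 1 = 1

1


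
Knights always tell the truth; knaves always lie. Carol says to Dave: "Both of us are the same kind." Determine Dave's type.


Carol says: "Both of us are the same kind."
Case 1: Carol is a Knight (truth-teller)
  Statement is true → they ARE the same → Dave is also a Knight
Case 2: Carol is a Knave (liar)
  Statement is false → they are NOT the same → Dave is a Knight
In both cases, Dave is a Knight.

Knight


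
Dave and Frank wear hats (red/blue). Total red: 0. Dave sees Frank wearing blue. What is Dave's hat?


Total red = 0, Frank = blue
Red accounted for: 0
Remaining for Dave: 0
Dave's hat is blue.

blue


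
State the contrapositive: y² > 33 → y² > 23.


Original: If y² > 33, then y² > 23
Contrapositive: If ¬Q, then ¬P
Negate Q: not (y² > 23)
Negate P: not (y² > 33)

If not (y² > 23), then not (y² > 33).


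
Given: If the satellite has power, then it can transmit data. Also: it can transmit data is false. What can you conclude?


Modus tollens: P → Q, ¬Q ⊢ ¬P
P: the satellite has power
Q: it can transmit data
We have P → Q and Q is false.
By modus tollens, P must be false.

It is not the case that the satellite has power


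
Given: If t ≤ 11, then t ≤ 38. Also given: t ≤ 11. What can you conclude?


Modus ponens: P → Q, P ⊢ Q
P: t ≤ 11
Q: t ≤ 38
We have P → Q and P is true.
By modus ponens, Q must be true.

t ≤ 38


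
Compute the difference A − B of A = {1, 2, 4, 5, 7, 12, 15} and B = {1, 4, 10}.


A = {1, 2, 4, 5, 7, 12, 15}
B = {1, 4, 10}
Operation: difference A − B
In A but not B: 2, 5, 7, 12, 15

{2, 5, 7, 12, 15}


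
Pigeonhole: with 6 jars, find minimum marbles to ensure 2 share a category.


Pigeonhole: to guarantee k in one of n categories, need (k-1)×n + 1.
k = 2, n = 6
Minimum = (2-1) × 6 + 1 = 1 × 6 + 1

7


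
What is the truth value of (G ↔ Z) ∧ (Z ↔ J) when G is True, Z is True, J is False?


G = True, Z = True, J = False
Step 1: G ↔ Z is true when G and Z have the same value. Result: True
Step 2: Z ↔ J is true when Z and J have the same value. Result: False
Step 3: True ∧ False = False

False


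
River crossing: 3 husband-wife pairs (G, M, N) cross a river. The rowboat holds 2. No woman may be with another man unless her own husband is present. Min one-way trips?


Label couples G, M, N (H = husband, W = wife).
Counting alone: 6 people, the rowboat carries 2 and someone must bring it back, so each round trip nets at most +1 on the far side until the last crossing → at least 9 trips. The jealousy constraint makes 9 impossible; the shortest valid schedule has 11:
1. WG+WM →  (far: WG,WM; near: HG,HM,HN,WN)
2. WG ←       (far: WM; near: HG,HM,HN,WG,WN)
3. WG+WN →  (far: WG,WM,WN; near: HG,HM,HN)
4. WG ←       (far: WM,WN; near: HG,HM,HN,WG)
5. HM+HN →  (far: HM,WM,HN,WN; near: HG,WG)
6. HM+WM ←  (far: HN,WN; near: HG,WG,HM,WM)
7. HG+HM →  (far: HG,HM,HN,WN; near: WG,WM)
8. WN ←       (far: HG,HM,HN; near: WG,WM,WN)
9. WG+WM →  (far: HG,WG,HM,WM,HN; near: WN)
10. HN ←      (far: HG,WG,HM,WM; near: HN,WN)
11. HN+WN → (far: all six; near: empty)
In every state each wife is either with her husband or with no other man.
Minimum trips = 11

11


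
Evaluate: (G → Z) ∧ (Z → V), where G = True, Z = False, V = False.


G = True, Z = False, V = False
Step 1: G → Z is false only when G=True and Z=False. Result: False
Step 2: Z → V is false only when Z=True and V=False. Result: True
Step 3: False ∧ True = False

False


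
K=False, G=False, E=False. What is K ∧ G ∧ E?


K = False, G = False, E = False
Expression: K ∧ G ∧ E
Step 1: K ∧ G = False AND False = False
Step 2: (False) ∧ E = False AND False = False

False


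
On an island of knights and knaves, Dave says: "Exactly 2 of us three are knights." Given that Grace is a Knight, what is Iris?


Dave claims exactly 2 knights among Dave, Grace, Iris.
Given: Grace is a Knight.

Case 1: Dave is a Knight (tells truth)
  Then exactly 2 of the three are knights.
  Counting Dave, Grace: 2 knight(s) so far. Need 0 more → Iris = Knave.
Case 2: Dave is a Knave (lies)
  Then the count is NOT 2.
  If Iris = Knight, count = 2 = 2 → claim would be true, contradicts lie.
  If Iris = Knave, count = 1 ≠ 2 → lie confirmed ✓

Iris is a Knave.

Knave


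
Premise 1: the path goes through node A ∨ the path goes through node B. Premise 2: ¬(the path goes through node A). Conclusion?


Disjunctive syllogism: P ∨ Q, ¬P ⊢ Q
Disjunction: the path goes through node A ∨ the path goes through node B
We know it is not the case that the path goes through node A.
By disjunctive syllogism, the other disjunct must be true.

The path goes through node B


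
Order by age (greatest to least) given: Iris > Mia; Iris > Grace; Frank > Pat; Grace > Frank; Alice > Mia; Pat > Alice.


Constraints: Iris > Mia; Iris > Grace; Frank > Pat; Grace > Frank; Alice > Mia; Pat > Alice
Method: at each step, the next-highest is the one remaining person who never appears on the smaller side of a constraint between remaining people.
  Step 1: remaining {Alice, Frank, Grace, Mia, Iris, Pat}; on the smaller side: {Alice, Frank, Grace, Mia, Pat} → Iris is next (Iris > Mia; Iris > Grace).
  Step 2: remaining {Alice, Frank, Grace, Mia, Pat}; on the smaller side: {Alice, Frank, Mia, Pat} → Grace is next (Grace > Frank).
  Step 3: remaining {Alice, Frank, Mia, Pat}; on the smaller side: {Alice, Mia, Pat} → Frank is next (Frank > Pat).
  Step 4: remaining {Alice, Mia, Pat}; on the smaller side: {Alice, Mia} → Pat is next (Pat > Alice).
  Step 5: remaining {Alice, Mia}; on the smaller side: {Mia} → Alice is next (Alice > Mia).
  Step 6: only Mia remains → lowest.
Final ranking (highest to lowest):

Iris > Grace > Frank > Pat > Alice > Mia


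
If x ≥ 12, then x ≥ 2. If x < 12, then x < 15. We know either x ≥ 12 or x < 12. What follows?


Constructive dilemma: (P → Q) ∧ (R → S), P ∨ R ⊢ Q ∨ S
Premise 1: x ≥ 12 → x ≥ 2
Premise 2: x < 12 → x < 15
Premise 3: x ≥ 12 ∨ x < 12
Case 1: Assuming x ≥ 12, then by Premise 1, x ≥ 2.
Case 2: Assuming x < 12, then by Premise 2, x < 15.
Since one of x ≥ 12 or x < 12 must hold, we get x ≥ 2 or x < 15.

x ≥ 2 or x < 15.


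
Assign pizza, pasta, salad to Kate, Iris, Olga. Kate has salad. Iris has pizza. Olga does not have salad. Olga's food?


From clues:
  Kate → salad
  Iris → pizza
By elimination, Olga gets the remaining.

pasta


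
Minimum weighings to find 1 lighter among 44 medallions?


Each weighing has 3 outcomes (left heavy / balance / right heavy), so k weighings distinguish at most 3^k cases; splitting into three near-equal groups achieves this.
Need 3^k ≥ 44: 3^3 = 27 < 44 ≤ 3^4 = 81
k = ⌈log₃(44)⌉ = 4

4


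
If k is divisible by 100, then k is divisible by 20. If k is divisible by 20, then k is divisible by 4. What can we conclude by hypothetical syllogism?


Hypothetical syllogism: P → Q, Q → R ⊢ P → R
Premise 1: k is divisible by 100 → k is divisible by 20
Premise 2: k is divisible by 20 → k is divisible by 4
Chain the implications: the middle term (k is divisible by 20) links the two.
Conclusion: If k is divisible by 100, then k is divisible by 4.

If k is divisible by 100, then k is divisible by 4.


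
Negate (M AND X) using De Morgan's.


De Morgan's law: ¬(P ∧ Q) ≡ ¬P ∨ ¬Q
¬(M ∧ X) = ¬M ∨ ¬X

¬M ∨ ¬X


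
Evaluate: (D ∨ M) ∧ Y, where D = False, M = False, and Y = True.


D = False, M = False, Y = True
Step 1: D ∨ M = False OR False = False
Step 2: False ∧ Y = False AND True = False
OR is true when at least one operand is true; AND requires both.

False


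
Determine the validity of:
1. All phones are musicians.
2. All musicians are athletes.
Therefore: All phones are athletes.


Premise 1: All phones are musicians.
Premise 2: All musicians are athletes.
Conclusion: All phones are athletes.
Barbara syllogism (AAA-1): All A are B, All B are C → All A are C.
Middle term (musicians) distributed in premise 2.

Valid


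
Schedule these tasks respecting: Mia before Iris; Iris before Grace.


Constraints: Mia before Iris; Iris before Grace
Method: repeatedly schedule the remaining task that has no remaining task required before it.
  Step 1: remaining {Iris, Grace, Mia}; every task except Mia still has a predecessor pending → schedule Mia.
  Step 2: remaining {Iris, Grace}; every task except Iris still has a predecessor pending → schedule Iris.
  Step 3: only Grace remains → schedule Grace.
Resulting order:

Mia → Iris → Grace


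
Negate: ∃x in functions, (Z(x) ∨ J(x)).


Original: ∃x (Z(x) ∨ J(x))
Rule: ¬∀→∃, ¬∃→∀, negate predicate.
Negation: ∀x (¬Z(x) ∧ ¬J(x))

∀x (¬Z(x) ∧ ¬J(x))


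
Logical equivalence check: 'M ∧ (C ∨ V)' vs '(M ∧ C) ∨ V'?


Expression 1: M ∧ (C ∨ V)
Expression 2: (M ∧ C) ∨ V
Truth table (M C V | Expr1 Expr2):
  T T T |   T     T
  T T F |   T     T
  T F T |   T     T
  T F F |   F     F
  F T T |   F     T   ← differ
  F T F |   F     F
  F F T |   F     T   ← differ
  F F F |   F     F
Counterexample: M=F, C=T, V=T gives Expr1 = F but Expr2 = T, so the expressions are NOT logically equivalent.

No


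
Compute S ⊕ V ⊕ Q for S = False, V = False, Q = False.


S = False, V = False, Q = False
Step 1: S ⊕ V = False XOR False = False
Step 2: False ⊕ Q = False XOR False = False
XOR is true when an odd number of operands are true.

False


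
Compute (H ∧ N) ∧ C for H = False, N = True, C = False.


H = False, N = True, C = False
Step 1: H ∧ N = False AND True = False
Step 2: False ∧ C = False AND False = False
AND is true only when ALL operands are true.

False


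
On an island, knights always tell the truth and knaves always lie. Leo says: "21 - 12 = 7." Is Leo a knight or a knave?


Statement: "21 - 12 = 7."
Actual: 21 - 12 = 9
Claimed: 7
Statement is FALSE → Leo lies → Knave

Knave


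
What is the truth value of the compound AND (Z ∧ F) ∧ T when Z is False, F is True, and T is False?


Z = False, F = True, T = False
Step 1: Z ∧ F = False AND True = False
Step 2: False ∧ T = False AND False = False
AND is true only when ALL operands are true.

False


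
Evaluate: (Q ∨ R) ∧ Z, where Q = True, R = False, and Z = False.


Q = True, R = False, Z = False
Step 1: Q ∨ R = True OR False = True
Step 2: True ∧ Z = True AND False = False
OR is true when at least one operand is true; AND requires both.

False


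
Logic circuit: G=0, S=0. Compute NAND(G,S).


G AND S = 0
NOT(0) = 1

1


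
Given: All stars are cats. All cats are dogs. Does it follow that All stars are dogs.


Premise 1: All stars are cats.
Premise 2: All cats are dogs.
Conclusion: All stars are dogs.
Barbara syllogism (AAA-1): All A are B, All B are C → All A are C.
Middle term (cats) distributed in premise 2.

Valid


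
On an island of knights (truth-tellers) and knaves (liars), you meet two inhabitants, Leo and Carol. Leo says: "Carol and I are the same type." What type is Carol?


Leo says: "Carol and I are the same type."
Case 1: Leo is a Knight (truth-teller)
  Statement is true → they ARE the same → Carol is also a Knight
Case 2: Leo is a Knave (liar)
  Statement is false → they are NOT the same → Carol is a Knight
In both cases, Carol is a Knight.

Knight


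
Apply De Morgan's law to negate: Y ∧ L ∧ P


De Morgan's law: ¬(P ∧ Q ∧ R) ≡ ¬P ∨ ¬Q ∨ ¬R
¬(Y ∧ L ∧ P) = ¬Y ∨ ¬L ∨ ¬P

¬Y ∨ ¬L ∨ ¬P


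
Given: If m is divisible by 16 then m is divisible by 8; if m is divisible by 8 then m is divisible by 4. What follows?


Hypothetical syllogism: P → Q, Q → R ⊢ P → R
Premise 1: m is divisible by 16 → m is divisible by 8
Premise 2: m is divisible by 8 → m is divisible by 4
Chain the implications: the middle term (m is divisible by 8) links the two.
Conclusion: If m is divisible by 16, then m is divisible by 4.

If m is divisible by 16, then m is divisible by 4.


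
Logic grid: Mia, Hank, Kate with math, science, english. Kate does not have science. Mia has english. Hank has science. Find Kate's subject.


From clues:
  Hank → science
  Mia → english
By elimination, Kate gets the remaining.

math


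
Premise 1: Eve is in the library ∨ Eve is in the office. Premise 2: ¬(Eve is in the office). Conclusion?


Disjunctive syllogism: P ∨ Q, ¬P ⊢ Q
Disjunction: Eve is in the library ∨ Eve is in the office
We know it is not the case that Eve is in the office.
By disjunctive syllogism, the other disjunct must be true.

Eve is in the library


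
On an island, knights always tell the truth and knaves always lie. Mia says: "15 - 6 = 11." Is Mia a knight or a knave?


Statement: "15 - 6 = 11."
Actual: 15 - 6 = 9
Claimed: 11
Statement is FALSE → Mia lies → Knave

Knave


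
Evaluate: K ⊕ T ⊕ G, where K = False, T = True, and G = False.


K = False, T = True, G = False
Step 1: K ⊕ T = False XOR True = True
Step 2: True ⊕ G = True XOR False = True
XOR is true when an odd number of operands are true.

True


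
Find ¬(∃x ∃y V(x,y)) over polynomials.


Original: ∃x ∃y V(x,y)
Rule: ¬∀→∃, ¬∃→∀, negate predicate.
Negation: ∀x ∀y ¬V(x,y)

∀x ∀y ¬V(x,y)


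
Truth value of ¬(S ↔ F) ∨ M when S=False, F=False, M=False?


S = False, F = False, M = False
Expression: ¬(S ↔ F) ∨ M
Step 1: S ↔ F = (False iff False) = True
Step 2: ¬(S ↔ F) = NOT True = False
Step 3: (False) ∨ M = False OR False = False

False


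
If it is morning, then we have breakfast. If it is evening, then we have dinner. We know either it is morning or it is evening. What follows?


Constructive dilemma: (P → Q) ∧ (R → S), P ∨ R ⊢ Q ∨ S
Premise 1: it is morning → we have breakfast
Premise 2: it is evening → we have dinner
Premise 3: it is morning ∨ it is evening
Case 1: Assuming it is morning, then by Premise 1, we have breakfast.
Case 2: Assuming it is evening, then by Premise 2, we have dinner.
Since one of it is morning or it is evening must hold, we get we have breakfast or we have dinner.

We have breakfast or we have dinner.


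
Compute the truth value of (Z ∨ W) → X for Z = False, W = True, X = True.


Z = False, W = True, X = True
Step 1: Z ∨ W = False OR True = True
Step 2: (True) → X: false only when antecedent=True and X=False.
Result: True

True


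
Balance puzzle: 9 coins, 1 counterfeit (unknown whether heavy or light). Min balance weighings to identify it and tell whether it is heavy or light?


Let n = 9. 18 possibilities (n coins × lighter/heavier); each weighing has 3 outcomes.
Bound for k weighings: say the first weighing puts j coins on each pan. If it tips, the 2j weighed coins remain suspects (each with a known direction) and k-1 weighings give 3^(k-1) outcomes; 3^(k-1) is odd, so 2j ≤ 3^(k-1) - 1. If it balances, the n - 2j unweighed coins remain with direction unknown: 2(n - 2j) ≤ 3^(k-1) - 1 by the same parity argument. Adding, n ≤ (3^(k-1) - 1) + (3^(k-1) - 1)/2 = (3^k - 3)/2, and the classical three-group strategy achieves this (3 coins in 2 weighings, 12 in 3, 39 in 4, 120 in 5).
So we need the smallest k with (3^k - 3)/2 ≥ 9.
k = 2: (3^2 - 3)/2 = 3 < 9 ✗
k = 3: (3^3 - 3)/2 = 12 ≥ 9 ✓

3


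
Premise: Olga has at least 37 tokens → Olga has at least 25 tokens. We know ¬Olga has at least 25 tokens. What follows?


Modus tollens: P → Q, ¬Q ⊢ ¬P
P: Olga has at least 37 tokens
Q: Olga has at least 25 tokens
We have P → Q and Q is false.
By modus tollens, P must be false.

It is not the case that Olga has at least 37 tokens


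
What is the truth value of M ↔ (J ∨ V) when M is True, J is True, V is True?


M = True, J = True, V = True
Step 1: J ∨ V = True OR True = True
Step 2: M ↔ (True): true when both sides have same truth value.
Result: True ↔ True = True

True


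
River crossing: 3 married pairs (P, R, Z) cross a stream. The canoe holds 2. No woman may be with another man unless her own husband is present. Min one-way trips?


Label couples P, R, Z (H = husband, W = wife).
Counting alone: 6 people, the canoe carries 2 and someone must bring it back, so each round trip nets at most +1 on the far side until the last crossing → at least 9 trips. The jealousy constraint makes 9 impossible; the shortest valid schedule has 11:
1. WP+WR →  (far: WP,WR; near: HP,HR,HZ,WZ)
2. WP ←       (far: WR; near: HP,HR,HZ,WP,WZ)
3. WP+WZ →  (far: WP,WR,WZ; near: HP,HR,HZ)
4. WP ←       (far: WR,WZ; near: HP,HR,HZ,WP)
5. HR+HZ →  (far: HR,WR,HZ,WZ; near: HP,WP)
6. HR+WR ←  (far: HZ,WZ; near: HP,WP,HR,WR)
7. HP+HR →  (far: HP,HR,HZ,WZ; near: WP,WR)
8. WZ ←       (far: HP,HR,HZ; near: WP,WR,WZ)
9. WP+WR →  (far: HP,WP,HR,WR,HZ; near: WZ)
10. HZ ←      (far: HP,WP,HR,WR; near: HZ,WZ)
11. HZ+WZ → (far: all six; near: empty)
In every state each wife is either with her husband or with no other man.
Minimum trips = 11

11


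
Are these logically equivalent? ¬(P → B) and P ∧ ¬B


Expression 1: ¬(P → B)
Expression 2: P ∧ ¬B
Truth table (P B | Expr1 Expr2):
  T T |   F     F
  T F |   T     T
  F T |   F     F
  F F |   F     F
All 4 rows agree, so the expressions are logically equivalent.

Yes


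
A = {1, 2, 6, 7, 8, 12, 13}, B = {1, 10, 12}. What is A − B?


A = {1, 2, 6, 7, 8, 12, 13}
B = {1, 10, 12}
Operation: difference A − B
In A but not B: 2, 6, 7, 8, 13

{2, 6, 7, 8, 13}


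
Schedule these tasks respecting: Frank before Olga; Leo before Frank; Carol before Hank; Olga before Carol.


Constraints: Frank before Olga; Leo before Frank; Carol before Hank; Olga before Carol
Method: repeatedly schedule the remaining task that has no remaining task required before it.
  Step 1: remaining {Hank, Olga, Carol, Leo, Frank}; every task except Leo still has a predecessor pending → schedule Leo.
  Step 2: remaining {Hank, Olga, Carol, Frank}; every task except Frank still has a predecessor pending → schedule Frank.
  Step 3: remaining {Hank, Olga, Carol}; every task except Olga still has a predecessor pending → schedule Olga.
  Step 4: remaining {Hank, Carol}; every task except Carol still has a predecessor pending → schedule Carol.
  Step 5: only Hank remains → schedule Hank.
Resulting order:

Leo → Frank → Olga → Carol → Hank


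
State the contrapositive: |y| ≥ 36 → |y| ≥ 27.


Original: If |y| ≥ 36, then |y| ≥ 27
Contrapositive: If ¬Q, then ¬P
Negate Q: not (|y| ≥ 27)
Negate P: not (|y| ≥ 36)

If not (|y| ≥ 27), then not (|y| ≥ 36).


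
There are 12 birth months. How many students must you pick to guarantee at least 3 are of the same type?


Pigeonhole: to guarantee k in one of n categories, need (k-1)×n + 1.
k = 3, n = 12
Minimum = (3-1) × 12 + 1 = 2 × 12 + 1

25


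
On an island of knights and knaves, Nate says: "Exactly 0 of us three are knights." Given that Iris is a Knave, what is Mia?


Nate claims exactly 0 knights among Nate, Iris, Mia.
Given: Iris is a Knave.

Case 1: Nate is a Knight (tells truth)
  Then exactly 0 of the three are knights.
  Counting Nate, Iris: 1 knight(s) so far. Need -1 more → impossible.
Case 2: Nate is a Knave (lies)
  Then the count is NOT 0.
  If Mia = Knave, count = 0 = 0 → claim would be true, contradicts lie.
  If Mia = Knight, count = 1 ≠ 0 → lie confirmed ✓

Mia is a Knight.

Knight


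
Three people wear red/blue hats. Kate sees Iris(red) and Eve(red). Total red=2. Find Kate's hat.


Total red = 2, seen red = 2
Own red = 2 - 2 = 0
Kate's hat is blue.

blue


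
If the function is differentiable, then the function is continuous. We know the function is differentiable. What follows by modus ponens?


Modus ponens: P → Q, P ⊢ Q
P: the function is differentiable
Q: the function is continuous
We have P → Q and P is true.
By modus ponens, Q must be true.

The function is continuous


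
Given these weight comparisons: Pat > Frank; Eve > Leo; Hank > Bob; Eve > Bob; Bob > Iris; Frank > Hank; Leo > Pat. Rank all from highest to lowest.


Constraints: Pat > Frank; Eve > Leo; Hank > Bob; Eve > Bob; Bob > Iris; Frank > Hank; Leo > Pat
Method: at each step, the next-highest is the one remaining person who never appears on the smaller side of a constraint between remaining people.
  Step 1: remaining {Hank, Pat, Iris, Eve, Frank, Leo, Bob}; on the smaller side: {Hank, Pat, Iris, Frank, Leo, Bob} → Eve is next (Eve > Leo; Eve > Bob).
  Step 2: remaining {Hank, Pat, Iris, Frank, Leo, Bob}; on the smaller side: {Hank, Pat, Iris, Frank, Bob} → Leo is next (Leo > Pat).
  Step 3: remaining {Hank, Pat, Iris, Frank, Bob}; on the smaller side: {Hank, Iris, Frank, Bob} → Pat is next (Pat > Frank).
  Step 4: remaining {Hank, Iris, Frank, Bob}; on the smaller side: {Hank, Iris, Bob} → Frank is next (Frank > Hank).
  Step 5: remaining {Hank, Iris, Bob}; on the smaller side: {Iris, Bob} → Hank is next (Hank > Bob).
  Step 6: remaining {Iris, Bob}; on the smaller side: {Iris} → Bob is next (Bob > Iris).
  Step 7: only Iris remains → lowest.
Final ranking (highest to lowest):

Eve > Leo > Pat > Frank > Hank > Bob > Iris


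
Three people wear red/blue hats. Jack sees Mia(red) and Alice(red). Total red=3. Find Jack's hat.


Total red = 3, seen red = 2
Own red = 3 - 2 = 1
Jack's hat is red.

red


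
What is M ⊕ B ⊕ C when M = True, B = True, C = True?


M = True, B = True, C = True
Step 1: M ⊕ B = True XOR True = False
Step 2: False ⊕ C = False XOR True = True
XOR is true when an odd number of operands are true.

True


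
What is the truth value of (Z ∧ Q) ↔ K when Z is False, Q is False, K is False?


Z = False, Q = False, K = False
Step 1: Z ∧ Q = False AND False = False
Step 2: (False) ↔ K: true when both sides have same truth value.
Result: False ↔ False = True

True


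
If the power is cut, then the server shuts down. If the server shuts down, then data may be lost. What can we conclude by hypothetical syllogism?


Hypothetical syllogism: P → Q, Q → R ⊢ P → R
Premise 1: the power is cut → the server shuts down
Premise 2: the server shuts down → data may be lost
Chain the implications: the middle term (the server shuts down) links the two.
Conclusion: If the power is cut, then data may be lost.

If the power is cut, then data may be lost.


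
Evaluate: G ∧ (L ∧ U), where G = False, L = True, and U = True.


G = False, L = True, U = True
Step 1: L ∧ U = True AND True = True
Step 2: G ∧ True = False AND True = False
AND is true only when ALL operands are true.

False


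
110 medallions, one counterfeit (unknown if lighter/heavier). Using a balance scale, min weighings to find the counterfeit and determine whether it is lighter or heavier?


Let n = 110. 220 possibilities (n medallions × lighter/heavier); each weighing has 3 outcomes.
Bound for k weighings: say the first weighing puts j medallions on each pan. If it tips, the 2j weighed medallions remain suspects (each with a known direction) and k-1 weighings give 3^(k-1) outcomes; 3^(k-1) is odd, so 2j ≤ 3^(k-1) - 1. If it balances, the n - 2j unweighed medallions remain with direction unknown: 2(n - 2j) ≤ 3^(k-1) - 1 by the same parity argument. Adding, n ≤ (3^(k-1) - 1) + (3^(k-1) - 1)/2 = (3^k - 3)/2, and the classical three-group strategy achieves this (3 medallions in 2 weighings, 12 in 3, 39 in 4, 120 in 5).
So we need the smallest k with (3^k - 3)/2 ≥ 110.
k = 4: (3^4 - 3)/2 = 39 < 110 ✗
k = 5: (3^5 - 3)/2 = 120 ≥ 110 ✓

5


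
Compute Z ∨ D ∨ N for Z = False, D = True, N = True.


Z = False, D = True, N = True
Step 1: Z ∨ D = False OR True = True
Step 2: True ∨ N = True OR True = True
OR is true when at least one operand is true.

True


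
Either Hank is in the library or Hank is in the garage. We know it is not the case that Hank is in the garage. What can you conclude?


Disjunctive syllogism: P ∨ Q, ¬P ⊢ Q
Disjunction: Hank is in the library ∨ Hank is in the garage
We know it is not the case that Hank is in the garage.
By disjunctive syllogism, the other disjunct must be true.

Hank is in the library


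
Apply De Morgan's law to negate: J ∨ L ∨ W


De Morgan's law: ¬(P ∨ Q ∨ R) ≡ ¬P ∧ ¬Q ∧ ¬R
¬(J ∨ L ∨ W) = ¬J ∧ ¬L ∧ ¬W

¬J ∧ ¬L ∧ ¬W


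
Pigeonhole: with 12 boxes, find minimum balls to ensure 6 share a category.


Pigeonhole: to guarantee k in one of n categories, need (k-1)×n + 1.
k = 6, n = 12
Minimum = (6-1) × 12 + 1 = 5 × 12 + 1

61


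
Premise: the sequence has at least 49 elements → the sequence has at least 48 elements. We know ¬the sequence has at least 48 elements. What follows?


Modus tollens: P → Q, ¬Q ⊢ ¬P
P: the sequence has at least 49 elements
Q: the sequence has at least 48 elements
We have P → Q and Q is false.
By modus tollens, P must be false.

It is not the case that the sequence has at least 49 elements


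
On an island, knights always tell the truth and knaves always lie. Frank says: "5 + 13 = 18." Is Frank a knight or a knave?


Statement: "5 + 13 = 18."
Actual: 5 + 13 = 18
Claimed: 18
Statement is TRUE → Frank tells the truth → Knight

Knight


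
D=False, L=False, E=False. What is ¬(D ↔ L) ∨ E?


D = False, L = False, E = False
Expression: ¬(D ↔ L) ∨ E
Step 1: D ↔ L = (False iff False) = True
Step 2: ¬(D ↔ L) = NOT True = False
Step 3: (False) ∨ E = False OR False = False

False


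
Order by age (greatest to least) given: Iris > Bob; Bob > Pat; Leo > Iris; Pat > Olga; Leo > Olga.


Constraints: Iris > Bob; Bob > Pat; Leo > Iris; Pat > Olga; Leo > Olga
Method: at each step, the next-highest is the one remaining person who never appears on the smaller side of a constraint between remaining people.
  Step 1: remaining {Leo, Bob, Iris, Pat, Olga}; on the smaller side: {Bob, Iris, Pat, Olga} → Leo is next (Leo > Iris; Leo > Olga).
  Step 2: remaining {Bob, Iris, Pat, Olga}; on the smaller side: {Bob, Pat, Olga} → Iris is next (Iris > Bob).
  Step 3: remaining {Bob, Pat, Olga}; on the smaller side: {Pat, Olga} → Bob is next (Bob > Pat).
  Step 4: remaining {Pat, Olga}; on the smaller side: {Olga} → Pat is next (Pat > Olga).
  Step 5: only Olga remains → lowest.
Final ranking (highest to lowest):

Leo > Iris > Bob > Pat > Olga


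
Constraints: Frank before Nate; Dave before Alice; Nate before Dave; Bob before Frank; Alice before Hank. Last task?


Constraints: Frank before Nate; Dave before Alice; Nate before Dave; Bob before Frank; Alice before Hank
The last task can have nothing scheduled after it, so it must never appear on the left of a 'before'.
Tasks appearing before some other task: Frank, Dave, Nate, Bob, Alice.
The only task not in that list is Hank → it is last.

Hank


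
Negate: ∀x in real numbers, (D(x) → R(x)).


Original: ∀x (D(x) → R(x))
Rule: ¬∀→∃, ¬∃→∀, negate predicate.
Negation: ∃x (D(x) ∧ ¬R(x))

∃x (D(x) ∧ ¬R(x))


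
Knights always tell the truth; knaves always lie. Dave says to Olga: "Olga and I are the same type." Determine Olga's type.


Dave says: "Olga and I are the same type."
Case 1: Dave is a Knight (truth-teller)
  Statement is true → they ARE the same → Olga is also a Knight
Case 2: Dave is a Knave (liar)
  Statement is false → they are NOT the same → Olga is a Knight
In both cases, Olga is a Knight.

Knight


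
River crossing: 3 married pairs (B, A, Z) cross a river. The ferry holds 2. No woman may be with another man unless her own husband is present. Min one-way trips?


Label couples B, A, Z (H = husband, W = wife).
Counting alone: 6 people, the ferry carries 2 and someone must bring it back, so each round trip nets at most +1 on the far side until the last crossing → at least 9 trips. The jealousy constraint makes 9 impossible; the shortest valid schedule has 11:
1. WB+WA →  (far: WB,WA; near: HB,HA,HZ,WZ)
2. WB ←       (far: WA; near: HB,HA,HZ,WB,WZ)
3. WB+WZ →  (far: WB,WA,WZ; near: HB,HA,HZ)
4. WB ←       (far: WA,WZ; near: HB,HA,HZ,WB)
5. HA+HZ →  (far: HA,WA,HZ,WZ; near: HB,WB)
6. HA+WA ←  (far: HZ,WZ; near: HB,WB,HA,WA)
7. HB+HA →  (far: HB,HA,HZ,WZ; near: WB,WA)
8. WZ ←       (far: HB,HA,HZ; near: WB,WA,WZ)
9. WB+WA →  (far: HB,WB,HA,WA,HZ; near: WZ)
10. HZ ←      (far: HB,WB,HA,WA; near: HZ,WZ)
11. HZ+WZ → (far: all six; near: empty)
In every state each wife is either with her husband or with no other man.
Minimum trips = 11

11


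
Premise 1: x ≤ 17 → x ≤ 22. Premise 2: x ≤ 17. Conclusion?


Modus ponens: P → Q, P ⊢ Q
P: x ≤ 17
Q: x ≤ 22
We have P → Q and P is true.
By modus ponens, Q must be true.

x ≤ 22


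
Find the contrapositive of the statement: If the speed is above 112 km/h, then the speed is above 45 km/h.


Original: If the speed is above 112 km/h, then the speed is above 45 km/h
Contrapositive: If ¬Q, then ¬P
Negate Q: not (the speed is above 45 km/h)
Negate P: not (the speed is above 112 km/h)

If not (the speed is above 45 km/h), then not (the speed is above 112 km/h).


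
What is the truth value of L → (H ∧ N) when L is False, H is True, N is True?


L = False, H = True, N = True
Step 1: H ∧ N = True AND True = True
Step 2: L → (True): false only when L=True and consequent=False.
Result: True

True


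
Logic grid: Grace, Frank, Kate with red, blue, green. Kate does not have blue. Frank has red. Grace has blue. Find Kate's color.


From clues:
  Grace → blue
  Frank → red
By elimination, Kate gets the remaining.

green


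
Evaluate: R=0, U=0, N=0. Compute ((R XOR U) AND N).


R XOR U = 0^0 = 0
0 AND 0 = 0

0


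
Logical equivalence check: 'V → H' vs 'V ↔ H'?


Expression 1: V → H
Expression 2: V ↔ H
Truth table (V H | Expr1 Expr2):
  T T |   T     T
  T F |   F     F
  F T |   T     F   ← differ
  F F |   T     T
Counterexample: V=F, H=T gives Expr1 = T but Expr2 = F, so the expressions are NOT logically equivalent.

No


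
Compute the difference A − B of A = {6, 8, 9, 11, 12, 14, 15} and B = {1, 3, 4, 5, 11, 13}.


A = {6, 8, 9, 11, 12, 14, 15}
B = {1, 3, 4, 5, 11, 13}
Operation: difference A − B
In A but not B: 6, 8, 9, 12, 14, 15

{6, 8, 9, 12, 14, 15}


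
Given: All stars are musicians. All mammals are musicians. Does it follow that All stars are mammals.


Premise 1: All stars are musicians.
Premise 2: All mammals are musicians.
Conclusion: All stars are mammals.
Fallacy: undistributed middle. musicians is predicate in both.
Counterexample: stars and mammals could be disjoint subsets of musicians.

Invalid


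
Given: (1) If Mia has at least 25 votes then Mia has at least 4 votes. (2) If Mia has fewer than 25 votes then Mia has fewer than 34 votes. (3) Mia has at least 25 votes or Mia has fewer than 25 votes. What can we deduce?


Constructive dilemma: (P → Q) ∧ (R → S), P ∨ R ⊢ Q ∨ S
Premise 1: Mia has at least 25 votes → Mia has at least 4 votes
Premise 2: Mia has fewer than 25 votes → Mia has fewer than 34 votes
Premise 3: Mia has at least 25 votes ∨ Mia has fewer than 25 votes
Case 1: Assuming Mia has at least 25 votes, then by Premise 1, Mia has at least 4 votes.
Case 2: Assuming Mia has fewer than 25 votes, then by Premise 2, Mia has fewer than 34 votes.
Since one of Mia has at least 25 votes or Mia has fewer than 25 votes must hold, we get Mia has at least 4 votes or Mia has fewer than 34 votes.

Mia has at least 4 votes or Mia has fewer than 34 votes.


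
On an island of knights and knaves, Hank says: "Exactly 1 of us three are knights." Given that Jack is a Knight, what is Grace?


Hank claims exactly 1 knights among Hank, Jack, Grace.
Given: Jack is a Knight.

Case 1: Hank is a Knight (tells truth)
  Then exactly 1 of the three are knights.
  Counting Hank, Jack: 2 knight(s) so far. Need -1 more → impossible.
Case 2: Hank is a Knave (lies)
  Then the count is NOT 1.
  If Grace = Knave, count = 1 = 1 → claim would be true, contradicts lie.
  If Grace = Knight, count = 2 ≠ 1 → lie confirmed ✓

Grace is a Knight.

Knight


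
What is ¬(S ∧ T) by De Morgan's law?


De Morgan's law: ¬(P ∧ Q) ≡ ¬P ∨ ¬Q
¬(S ∧ T) = ¬S ∨ ¬T

¬S ∨ ¬T


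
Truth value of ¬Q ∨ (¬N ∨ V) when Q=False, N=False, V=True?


Q = False, N = False, V = True
Expression: ¬Q ∨ (¬N ∨ V)
Step 1: ¬N = NOT False = True
Step 2: ¬N ∨ V = True OR True = True
Step 3: ¬Q = NOT False = True
Step 4: (True) ∨ (True) = True OR True = True

True


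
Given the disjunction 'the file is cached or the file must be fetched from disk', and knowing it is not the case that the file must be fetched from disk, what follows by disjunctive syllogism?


Disjunctive syllogism: P ∨ Q, ¬P ⊢ Q
Disjunction: the file is cached ∨ the file must be fetched from disk
We know it is not the case that the file must be fetched from disk.
By disjunctive syllogism, the other disjunct must be true.

The file is cached


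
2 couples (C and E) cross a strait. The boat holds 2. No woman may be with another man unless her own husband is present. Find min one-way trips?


Label couples C and E.
1. WC+WE → (far: WC,WE; near: HC,HE)
2. WC ←   (far: WE; near: HC,HE,WC)
3. HC+HE → (far: HC,HE,WE; near: WC)
4. HC ←   (far: HE,WE; near: HC,WC)  — HC returns, since WC is alone on near bank
5. HC+WC → (far: all four; near: empty)
Every state respects the constraint.
Minimum trips = 5

5


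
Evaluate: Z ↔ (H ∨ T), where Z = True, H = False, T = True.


Z = True, H = False, T = True
Step 1: H ∨ T = False OR True = True
Step 2: Z ↔ (True): true when both sides have same truth value.
Result: True ↔ True = True

True


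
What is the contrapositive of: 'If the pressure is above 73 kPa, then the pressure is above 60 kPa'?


Original: If the pressure is above 73 kPa, then the pressure is above 60 kPa
Contrapositive: If ¬Q, then ¬P
Negate Q: not (the pressure is above 60 kPa)
Negate P: not (the pressure is above 73 kPa)

If not (the pressure is above 60 kPa), then not (the pressure is above 73 kPa).


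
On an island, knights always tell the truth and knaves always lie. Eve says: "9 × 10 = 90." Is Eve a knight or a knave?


Statement: "9 × 10 = 90."
Actual: 9 × 10 = 90
Claimed: 90
Statement is TRUE → Eve tells the truth → Knight

Knight


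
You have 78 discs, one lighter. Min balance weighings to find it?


Each weighing has 3 outcomes (left heavy / balance / right heavy), so k weighings distinguish at most 3^k cases; splitting into three near-equal groups achieves this.
Need 3^k ≥ 78: 3^3 = 27 < 78 ≤ 3^4 = 81
k = ⌈log₃(78)⌉ = 4

4


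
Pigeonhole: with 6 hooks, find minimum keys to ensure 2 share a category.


Pigeonhole: to guarantee k in one of n categories, need (k-1)×n + 1.
k = 2, n = 6
Minimum = (2-1) × 6 + 1 = 1 × 6 + 1

7


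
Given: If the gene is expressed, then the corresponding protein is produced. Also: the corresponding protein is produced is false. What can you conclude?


Modus tollens: P → Q, ¬Q ⊢ ¬P
P: the gene is expressed
Q: the corresponding protein is produced
We have P → Q and Q is false.
By modus tollens, P must be false.

It is not the case that the gene is expressed


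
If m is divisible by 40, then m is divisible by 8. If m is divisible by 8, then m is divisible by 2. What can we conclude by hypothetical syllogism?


Hypothetical syllogism: P → Q, Q → R ⊢ P → R
Premise 1: m is divisible by 40 → m is divisible by 8
Premise 2: m is divisible by 8 → m is divisible by 2
Chain the implications: the middle term (m is divisible by 8) links the two.
Conclusion: If m is divisible by 40, then m is divisible by 2.

If m is divisible by 40, then m is divisible by 2.


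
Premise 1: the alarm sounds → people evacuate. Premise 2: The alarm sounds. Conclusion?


Modus ponens: P → Q, P ⊢ Q
P: the alarm sounds
Q: people evacuate
We have P → Q and P is true.
By modus ponens, Q must be true.

People evacuate


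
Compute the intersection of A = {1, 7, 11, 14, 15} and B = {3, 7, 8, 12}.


A = {1, 7, 11, 14, 15}
B = {3, 7, 8, 12}
Operation: intersection
Elements in both: 7

{7}


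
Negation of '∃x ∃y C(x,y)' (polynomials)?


Original: ∃x ∃y C(x,y)
Rule: ¬∀→∃, ¬∃→∀, negate predicate.
Negation: ∀x ∀y ¬C(x,y)

∀x ∀y ¬C(x,y)


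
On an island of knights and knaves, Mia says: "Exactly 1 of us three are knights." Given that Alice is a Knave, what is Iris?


Mia claims exactly 1 knights among Mia, Alice, Iris.
Given: Alice is a Knave.

Case 1: Mia is a Knight (tells truth)
  Then exactly 1 of the three are knights.
  Counting Mia, Alice: 1 knight(s) so far. Need 0 more → Iris = Knave.
Case 2: Mia is a Knave (lies)
  Then the count is NOT 1.
  If Iris = Knight, count = 1 = 1 → claim would be true, contradicts lie.
  If Iris = Knave, count = 0 ≠ 1 → lie confirmed ✓

Iris is a Knave.

Knave


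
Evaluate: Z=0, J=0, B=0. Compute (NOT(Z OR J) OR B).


Z OR J = 0
NOT(0) = 1
1 OR 0 = 1

1


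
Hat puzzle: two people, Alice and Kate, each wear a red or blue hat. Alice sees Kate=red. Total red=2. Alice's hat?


Total red = 2, Kate = red
Red accounted for: 1
Remaining for Alice: 1
Alice's hat is red.

red


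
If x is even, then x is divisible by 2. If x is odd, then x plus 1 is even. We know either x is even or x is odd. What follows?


Constructive dilemma: (P → Q) ∧ (R → S), P ∨ R ⊢ Q ∨ S
Premise 1: x is even → x is divisible by 2
Premise 2: x is odd → x plus 1 is even
Premise 3: x is even ∨ x is odd
Case 1: Assuming x is even, then by Premise 1, x is divisible by 2.
Case 2: Assuming x is odd, then by Premise 2, x plus 1 is even.
Since one of x is even or x is odd must hold, we get x is divisible by 2 or x plus 1 is even.

x is divisible by 2 or x plus 1 is even.


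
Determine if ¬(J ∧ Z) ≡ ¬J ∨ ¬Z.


Expression 1: ¬(J ∧ Z)
Expression 2: ¬J ∨ ¬Z
Truth table (J Z | Expr1 Expr2):
  T T |   F     F
  T F |   T     T
  F T |   T     T
  F F |   T     T
All 4 rows agree, so the expressions are logically equivalent.

Yes
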